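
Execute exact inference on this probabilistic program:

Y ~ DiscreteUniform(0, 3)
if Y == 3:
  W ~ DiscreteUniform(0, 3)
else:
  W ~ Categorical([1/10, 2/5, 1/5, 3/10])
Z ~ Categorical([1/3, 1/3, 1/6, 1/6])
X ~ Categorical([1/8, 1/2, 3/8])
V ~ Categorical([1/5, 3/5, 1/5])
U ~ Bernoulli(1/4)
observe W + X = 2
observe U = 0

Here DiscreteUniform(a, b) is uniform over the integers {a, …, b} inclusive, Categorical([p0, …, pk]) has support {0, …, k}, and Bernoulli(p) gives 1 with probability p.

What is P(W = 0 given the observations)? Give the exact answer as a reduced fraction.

P(W = 0 | obs) = 33/166

Enumerate traces; 144 have nonzero weight after conditioning:
  (Y=0, W=0, Z=0, X=2, V=0, U=0) weight 3/6400
  (Y=0, W=0, Z=0, X=2, V=1, U=0) weight 9/6400
  (Y=0, W=0, Z=0, X=2, V=2, U=0) weight 3/6400
  (Y=0, W=0, Z=1, X=2, V=0, U=0) weight 3/6400
  (Y=0, W=0, Z=1, X=2, V=1, U=0) weight 9/6400
  (Y=0, W=0, Z=1, X=2, V=2, U=0) weight 3/6400
  (Y=0, W=0, Z=2, X=2, V=0, U=0) weight 3/12800
  (Y=0, W=0, Z=2, X=2, V=1, U=0) weight 9/12800
  (Y=0, W=1, Z=0, X=1, V=0, U=0) weight 1/400
  (Y=0, W=2, Z=0, X=0, V=0, U=0) weight 1/3200
  … 134 more
Group by W:
  weight(W=0) = 99/2560
  weight(W=1) = 87/640
  weight(W=2) = 51/2560
Total weight = 99/2560 + 87/640 + 51/2560 = 249/1280
P(W=0 | obs) = 99/2560 / 249/1280 = 33/166
P(W=1 | obs) = 87/640 / 249/1280 = 58/83
P(W=2 | obs) = 51/2560 / 249/1280 = 17/166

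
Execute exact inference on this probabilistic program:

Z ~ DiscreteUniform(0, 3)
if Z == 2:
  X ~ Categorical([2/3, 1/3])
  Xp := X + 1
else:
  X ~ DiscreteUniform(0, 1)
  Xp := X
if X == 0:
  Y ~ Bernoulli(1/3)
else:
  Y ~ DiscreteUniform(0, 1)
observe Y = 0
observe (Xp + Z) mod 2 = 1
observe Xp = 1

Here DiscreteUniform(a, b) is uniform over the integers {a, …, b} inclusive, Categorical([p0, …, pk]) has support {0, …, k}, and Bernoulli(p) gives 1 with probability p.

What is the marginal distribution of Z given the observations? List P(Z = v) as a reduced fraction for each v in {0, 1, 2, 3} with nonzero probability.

Enumerate traces; 2 have nonzero weight after conditioning:
  (Z=0, X=1, Y=0) weight 1/16
  (Z=2, X=0, Y=0) weight 1/9
Group by Z:
  weight(Z=0) = 1/16
  weight(Z=2) = 1/9
Total weight = 1/16 + 1/9 = 25/144
P(Z=0 | obs) = 1/16 / 25/144 = 9/25
P(Z=2 | obs) = 1/9 / 25/144 = 16/25

P(Z=0) = 9/25, P(Z=2) = 16/25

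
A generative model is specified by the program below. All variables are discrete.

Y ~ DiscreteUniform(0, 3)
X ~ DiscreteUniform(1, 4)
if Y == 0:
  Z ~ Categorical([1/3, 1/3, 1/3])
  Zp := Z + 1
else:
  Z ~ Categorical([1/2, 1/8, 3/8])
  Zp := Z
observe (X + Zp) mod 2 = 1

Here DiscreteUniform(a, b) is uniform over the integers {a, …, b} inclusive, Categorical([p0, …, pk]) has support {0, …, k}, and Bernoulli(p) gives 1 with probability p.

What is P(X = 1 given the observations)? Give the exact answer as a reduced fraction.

P(X = 1 | obs) = 71/192

Enumerate traces; 24 have nonzero weight after conditioning:
  (Y=0, X=1, Z=1) weight 1/48
  (Y=0, X=2, Z=0) weight 1/48
  (Y=0, X=2, Z=2) weight 1/48
  (Y=0, X=3, Z=1) weight 1/48
  (Y=0, X=4, Z=0) weight 1/48
  (Y=0, X=4, Z=2) weight 1/48
  (Y=1, X=1, Z=0) weight 1/32
  (Y=1, X=1, Z=2) weight 3/128
  … 16 more
Group by X:
  weight(X=1) = 71/384
  weight(X=2) = 25/384
  weight(X=3) = 71/384
  weight(X=4) = 25/384
Total weight = 71/384 + 25/384 + 71/384 + 25/384 = 1/2
P(X=1 | obs) = 71/384 / 1/2 = 71/192
P(X=2 | obs) = 25/384 / 1/2 = 25/192
P(X=3 | obs) = 71/384 / 1/2 = 71/192
P(X=4 | obs) = 25/384 / 1/2 = 25/192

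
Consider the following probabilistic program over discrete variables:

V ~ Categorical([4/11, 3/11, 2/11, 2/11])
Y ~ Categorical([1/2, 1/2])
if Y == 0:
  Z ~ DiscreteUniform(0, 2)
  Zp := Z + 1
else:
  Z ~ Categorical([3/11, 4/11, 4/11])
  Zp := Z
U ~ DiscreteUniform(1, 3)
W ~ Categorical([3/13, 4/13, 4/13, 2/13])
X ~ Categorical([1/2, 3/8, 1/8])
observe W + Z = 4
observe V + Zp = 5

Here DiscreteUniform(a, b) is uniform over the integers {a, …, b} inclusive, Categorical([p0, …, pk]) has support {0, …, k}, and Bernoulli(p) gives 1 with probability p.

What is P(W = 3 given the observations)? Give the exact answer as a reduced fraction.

Enumerate traces; 27 have nonzero weight after conditioning:
  (V=2, Y=0, Z=2, U=1, W=2, X=0) weight 2/1287
  (V=2, Y=0, Z=2, U=1, W=2, X=1) weight 1/858
  (V=2, Y=0, Z=2, U=1, W=2, X=2) weight 1/2574
  (V=2, Y=0, Z=2, U=2, W=2, X=0) weight 2/1287
  (V=2, Y=0, Z=2, U=2, W=2, X=1) weight 1/858
  (V=2, Y=0, Z=2, U=2, W=2, X=2) weight 1/2574
  (V=2, Y=0, Z=2, U=3, W=2, X=0) weight 2/1287
  (V=2, Y=0, Z=2, U=3, W=2, X=1) weight 1/858
  (V=3, Y=0, Z=1, U=1, W=3, X=0) weight 1/1287
  … 18 more
Group by W:
  weight(W=2) = 92/4719
  weight(W=3) = 2/429
Total weight = 92/4719 + 2/429 = 38/1573
P(W=2 | obs) = 92/4719 / 38/1573 = 46/57
P(W=3 | obs) = 2/429 / 38/1573 = 11/57

P(W = 3 | obs) = 11/57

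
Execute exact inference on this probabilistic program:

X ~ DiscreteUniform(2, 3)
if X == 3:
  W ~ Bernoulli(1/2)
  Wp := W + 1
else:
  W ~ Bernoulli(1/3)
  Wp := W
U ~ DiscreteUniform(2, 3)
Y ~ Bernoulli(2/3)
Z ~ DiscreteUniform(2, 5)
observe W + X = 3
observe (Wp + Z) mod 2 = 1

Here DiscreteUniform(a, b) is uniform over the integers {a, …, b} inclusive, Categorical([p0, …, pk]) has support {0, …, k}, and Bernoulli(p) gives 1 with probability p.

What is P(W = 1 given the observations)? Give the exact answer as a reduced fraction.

Enumerate traces; 16 have nonzero weight after conditioning:
  (X=2, W=1, U=2, Y=0, Z=2) weight 1/144
  (X=2, W=1, U=2, Y=0, Z=4) weight 1/144
  (X=2, W=1, U=2, Y=1, Z=2) weight 1/72
  (X=2, W=1, U=2, Y=1, Z=4) weight 1/72
  (X=2, W=1, U=3, Y=0, Z=2) weight 1/144
  (X=2, W=1, U=3, Y=0, Z=4) weight 1/144
  (X=2, W=1, U=3, Y=1, Z=2) weight 1/72
  (X=2, W=1, U=3, Y=1, Z=4) weight 1/72
  (X=3, W=0, U=2, Y=0, Z=2) weight 1/96
  … 7 more
Group by W:
  weight(W=0) = 1/8
  weight(W=1) = 1/12
Total weight = 1/8 + 1/12 = 5/24
P(W=0 | obs) = 1/8 / 5/24 = 3/5
P(W=1 | obs) = 1/12 / 5/24 = 2/5

P(W = 1 | obs) = 2/5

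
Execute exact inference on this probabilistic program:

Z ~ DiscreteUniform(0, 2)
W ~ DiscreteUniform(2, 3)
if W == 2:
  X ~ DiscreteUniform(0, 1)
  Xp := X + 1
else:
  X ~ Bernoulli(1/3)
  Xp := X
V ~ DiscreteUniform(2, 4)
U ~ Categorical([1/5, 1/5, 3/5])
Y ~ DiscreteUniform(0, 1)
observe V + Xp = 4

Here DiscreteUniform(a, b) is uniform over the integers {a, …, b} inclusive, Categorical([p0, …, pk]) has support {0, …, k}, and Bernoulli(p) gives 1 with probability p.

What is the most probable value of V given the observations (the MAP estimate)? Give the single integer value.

argmax_v P(V = v | obs) = 3

Enumerate traces; 72 have nonzero weight after conditioning:
  (Z=0, W=2, X=0, V=3, U=0, Y=0) weight 1/360
  (Z=0, W=2, X=0, V=3, U=0, Y=1) weight 1/360
  (Z=0, W=2, X=0, V=3, U=1, Y=0) weight 1/360
  (Z=0, W=2, X=0, V=3, U=1, Y=1) weight 1/360
  (Z=0, W=2, X=0, V=3, U=2, Y=0) weight 1/120
  (Z=0, W=2, X=0, V=3, U=2, Y=1) weight 1/120
  (Z=0, W=2, X=1, V=2, U=0, Y=0) weight 1/360
  (Z=0, W=2, X=1, V=2, U=0, Y=1) weight 1/360
  (Z=0, W=3, X=0, V=4, U=0, Y=0) weight 1/270
  … 63 more
Group by V:
  weight(V=2) = 1/12
  weight(V=3) = 5/36
  weight(V=4) = 1/9
Total weight = 1/12 + 5/36 + 1/9 = 1/3
P(V=2 | obs) = 1/12 / 1/3 = 1/4
P(V=3 | obs) = 5/36 / 1/3 = 5/12
P(V=4 | obs) = 1/9 / 1/3 = 1/3
argmax = 3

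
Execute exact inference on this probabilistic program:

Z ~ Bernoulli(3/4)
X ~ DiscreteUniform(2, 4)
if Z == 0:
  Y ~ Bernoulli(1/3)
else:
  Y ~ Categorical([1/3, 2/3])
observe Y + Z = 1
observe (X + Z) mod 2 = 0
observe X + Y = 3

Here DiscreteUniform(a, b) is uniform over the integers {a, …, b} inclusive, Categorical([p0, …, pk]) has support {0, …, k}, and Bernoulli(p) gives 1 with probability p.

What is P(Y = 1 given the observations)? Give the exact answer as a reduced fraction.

P(Y = 1 | obs) = 1/4

Enumerate traces; 2 have nonzero weight after conditioning:
  (Z=0, X=2, Y=1) weight 1/36
  (Z=1, X=3, Y=0) weight 1/12
Group by Y:
  weight(Y=0) = 1/12
  weight(Y=1) = 1/36
Total weight = 1/12 + 1/36 = 1/9
P(Y=0 | obs) = 1/12 / 1/9 = 3/4
P(Y=1 | obs) = 1/36 / 1/9 = 1/4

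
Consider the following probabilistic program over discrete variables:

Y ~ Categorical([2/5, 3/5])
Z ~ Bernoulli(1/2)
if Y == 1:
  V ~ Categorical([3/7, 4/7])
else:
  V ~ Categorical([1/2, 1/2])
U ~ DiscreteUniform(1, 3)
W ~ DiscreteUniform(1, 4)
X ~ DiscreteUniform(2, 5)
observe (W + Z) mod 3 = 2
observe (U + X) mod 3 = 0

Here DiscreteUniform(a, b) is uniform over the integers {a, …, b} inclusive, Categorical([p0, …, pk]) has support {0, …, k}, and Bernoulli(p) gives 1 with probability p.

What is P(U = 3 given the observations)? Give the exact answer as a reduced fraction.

P(U = 3 | obs) = 1/4

Enumerate traces; 48 have nonzero weight after conditioning:
  (Y=0, Z=0, V=0, U=1, W=2, X=2) weight 1/480
  (Y=0, Z=0, V=0, U=1, W=2, X=5) weight 1/480
  (Y=0, Z=0, V=0, U=2, W=2, X=4) weight 1/480
  (Y=0, Z=0, V=0, U=3, W=2, X=3) weight 1/480
  (Y=0, Z=0, V=1, U=1, W=2, X=2) weight 1/480
  (Y=0, Z=0, V=1, U=1, W=2, X=5) weight 1/480
  (Y=0, Z=0, V=1, U=2, W=2, X=4) weight 1/480
  (Y=0, Z=0, V=1, U=3, W=2, X=3) weight 1/480
  … 40 more
Group by U:
  weight(U=1) = 1/16
  weight(U=2) = 1/32
  weight(U=3) = 1/32
Total weight = 1/16 + 1/32 + 1/32 = 1/8
P(U=1 | obs) = 1/16 / 1/8 = 1/2
P(U=2 | obs) = 1/32 / 1/8 = 1/4
P(U=3 | obs) = 1/32 / 1/8 = 1/4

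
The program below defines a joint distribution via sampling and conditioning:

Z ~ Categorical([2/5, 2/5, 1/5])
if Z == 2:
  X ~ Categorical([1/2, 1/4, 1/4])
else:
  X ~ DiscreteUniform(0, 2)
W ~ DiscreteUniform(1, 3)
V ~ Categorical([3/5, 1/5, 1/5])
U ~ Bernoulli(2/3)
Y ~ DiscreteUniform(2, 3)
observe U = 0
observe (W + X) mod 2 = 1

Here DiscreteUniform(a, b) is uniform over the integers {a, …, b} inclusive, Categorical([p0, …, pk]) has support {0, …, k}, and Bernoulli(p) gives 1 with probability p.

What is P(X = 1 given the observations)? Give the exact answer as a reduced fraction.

P(X = 1 | obs) = 19/101

Enumerate traces; 90 have nonzero weight after conditioning:
  (Z=0, X=0, W=1, V=0, U=0, Y=2) weight 1/225
  (Z=0, X=0, W=1, V=0, U=0, Y=3) weight 1/225
  (Z=0, X=0, W=1, V=1, U=0, Y=2) weight 1/675
  (Z=0, X=0, W=1, V=1, U=0, Y=3) weight 1/675
  (Z=0, X=0, W=1, V=2, U=0, Y=2) weight 1/675
  (Z=0, X=0, W=1, V=2, U=0, Y=3) weight 1/675
  (Z=0, X=0, W=3, V=0, U=0, Y=2) weight 1/225
  (Z=0, X=0, W=3, V=0, U=0, Y=3) weight 1/225
  (Z=0, X=1, W=2, V=0, U=0, Y=2) weight 1/225
  (Z=0, X=2, W=1, V=0, U=0, Y=2) weight 1/225
  … 80 more
Group by X:
  weight(X=0) = 11/135
  weight(X=1) = 19/540
  weight(X=2) = 19/270
Total weight = 11/135 + 19/540 + 19/270 = 101/540
P(X=0 | obs) = 11/135 / 101/540 = 44/101
P(X=1 | obs) = 19/540 / 101/540 = 19/101
P(X=2 | obs) = 19/270 / 101/540 = 38/101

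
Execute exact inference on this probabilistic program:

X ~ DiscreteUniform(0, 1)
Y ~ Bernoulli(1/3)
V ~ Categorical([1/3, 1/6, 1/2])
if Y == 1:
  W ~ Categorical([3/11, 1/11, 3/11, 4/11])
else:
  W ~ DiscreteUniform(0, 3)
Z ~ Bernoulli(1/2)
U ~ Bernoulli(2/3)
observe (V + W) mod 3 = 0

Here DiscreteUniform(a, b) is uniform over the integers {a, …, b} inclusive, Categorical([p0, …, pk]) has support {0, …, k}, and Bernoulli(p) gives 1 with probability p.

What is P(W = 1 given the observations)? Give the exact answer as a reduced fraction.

P(W = 1 | obs) = 39/128

Enumerate traces; 64 have nonzero weight after conditioning:
  (X=0, Y=0, V=0, W=0, Z=0, U=0) weight 1/216
  (X=0, Y=0, V=0, W=0, Z=0, U=1) weight 1/108
  (X=0, Y=0, V=0, W=0, Z=1, U=0) weight 1/216
  (X=0, Y=0, V=0, W=0, Z=1, U=1) weight 1/108
  (X=0, Y=0, V=0, W=3, Z=0, U=0) weight 1/216
  (X=0, Y=0, V=0, W=3, Z=0, U=1) weight 1/108
  (X=0, Y=0, V=0, W=3, Z=1, U=0) weight 1/216
  (X=0, Y=0, V=0, W=3, Z=1, U=1) weight 1/108
  (X=0, Y=0, V=1, W=2, Z=0, U=0) weight 1/432
  (X=0, Y=0, V=2, W=1, Z=0, U=0) weight 1/144
  … 54 more
Group by W:
  weight(W=0) = 17/198
  weight(W=1) = 13/132
  weight(W=2) = 17/396
  weight(W=3) = 19/198
Total weight = 17/198 + 13/132 + 17/396 + 19/198 = 32/99
P(W=0 | obs) = 17/198 / 32/99 = 17/64
P(W=1 | obs) = 13/132 / 32/99 = 39/128
P(W=2 | obs) = 17/396 / 32/99 = 17/128
P(W=3 | obs) = 19/198 / 32/99 = 19/64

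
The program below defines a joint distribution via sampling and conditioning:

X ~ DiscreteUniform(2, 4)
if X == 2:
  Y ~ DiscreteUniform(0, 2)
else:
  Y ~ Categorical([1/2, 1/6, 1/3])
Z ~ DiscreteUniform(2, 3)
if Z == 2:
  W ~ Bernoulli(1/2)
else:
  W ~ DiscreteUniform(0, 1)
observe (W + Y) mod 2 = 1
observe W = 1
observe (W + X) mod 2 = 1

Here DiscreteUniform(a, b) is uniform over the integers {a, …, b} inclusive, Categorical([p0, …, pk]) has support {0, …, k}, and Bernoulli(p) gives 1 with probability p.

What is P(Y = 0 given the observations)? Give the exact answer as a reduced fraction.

Enumerate traces; 8 have nonzero weight after conditioning:
  (X=2, Y=0, Z=2, W=1) weight 1/36
  (X=2, Y=0, Z=3, W=1) weight 1/36
  (X=2, Y=2, Z=2, W=1) weight 1/36
  (X=2, Y=2, Z=3, W=1) weight 1/36
  (X=4, Y=0, Z=2, W=1) weight 1/24
  (X=4, Y=0, Z=3, W=1) weight 1/24
  (X=4, Y=2, Z=2, W=1) weight 1/36
  (X=4, Y=2, Z=3, W=1) weight 1/36
Group by Y:
  weight(Y=0) = 5/36
  weight(Y=2) = 1/9
Total weight = 5/36 + 1/9 = 1/4
P(Y=0 | obs) = 5/36 / 1/4 = 5/9
P(Y=2 | obs) = 1/9 / 1/4 = 4/9

P(Y = 0 | obs) = 5/9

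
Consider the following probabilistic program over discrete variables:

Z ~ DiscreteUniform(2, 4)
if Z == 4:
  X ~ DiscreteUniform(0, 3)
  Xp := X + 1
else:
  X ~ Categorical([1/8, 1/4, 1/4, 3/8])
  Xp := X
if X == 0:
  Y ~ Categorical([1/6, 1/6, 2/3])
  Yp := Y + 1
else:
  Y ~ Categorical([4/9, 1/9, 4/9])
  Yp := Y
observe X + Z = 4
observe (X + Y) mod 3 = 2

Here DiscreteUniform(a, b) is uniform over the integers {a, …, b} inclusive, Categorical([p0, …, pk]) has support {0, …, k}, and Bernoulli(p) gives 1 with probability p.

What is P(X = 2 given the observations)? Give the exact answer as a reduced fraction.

P(X = 2 | obs) = 4/11

Enumerate traces; 3 have nonzero weight after conditioning:
  (Z=2, X=2, Y=0) weight 1/27
  (Z=3, X=1, Y=1) weight 1/108
  (Z=4, X=0, Y=2) weight 1/18
Group by X:
  weight(X=0) = 1/18
  weight(X=1) = 1/108
  weight(X=2) = 1/27
Total weight = 1/18 + 1/108 + 1/27 = 11/108
P(X=0 | obs) = 1/18 / 11/108 = 6/11
P(X=1 | obs) = 1/108 / 11/108 = 1/11
P(X=2 | obs) = 1/27 / 11/108 = 4/11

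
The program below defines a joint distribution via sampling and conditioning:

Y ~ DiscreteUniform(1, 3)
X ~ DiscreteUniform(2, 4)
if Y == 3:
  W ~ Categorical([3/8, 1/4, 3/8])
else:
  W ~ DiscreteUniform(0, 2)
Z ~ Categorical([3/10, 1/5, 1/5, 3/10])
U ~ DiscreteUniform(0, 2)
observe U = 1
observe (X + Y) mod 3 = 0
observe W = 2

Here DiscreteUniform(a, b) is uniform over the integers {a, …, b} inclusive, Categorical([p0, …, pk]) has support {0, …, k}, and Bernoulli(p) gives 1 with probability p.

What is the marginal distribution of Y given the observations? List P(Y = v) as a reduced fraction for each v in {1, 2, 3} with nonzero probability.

P(Y=1) = 8/25, P(Y=2) = 8/25, P(Y=3) = 9/25

Enumerate traces; 12 have nonzero weight after conditioning:
  (Y=1, X=2, W=2, Z=0, U=1) weight 1/270
  (Y=1, X=2, W=2, Z=1, U=1) weight 1/405
  (Y=1, X=2, W=2, Z=2, U=1) weight 1/405
  (Y=1, X=2, W=2, Z=3, U=1) weight 1/270
  (Y=2, X=4, W=2, Z=0, U=1) weight 1/270
  (Y=2, X=4, W=2, Z=1, U=1) weight 1/405
  (Y=2, X=4, W=2, Z=2, U=1) weight 1/405
  (Y=2, X=4, W=2, Z=3, U=1) weight 1/270
  (Y=3, X=3, W=2, Z=0, U=1) weight 1/240
  … 3 more
Group by Y:
  weight(Y=1) = 1/81
  weight(Y=2) = 1/81
  weight(Y=3) = 1/72
Total weight = 1/81 + 1/81 + 1/72 = 25/648
P(Y=1 | obs) = 1/81 / 25/648 = 8/25
P(Y=2 | obs) = 1/81 / 25/648 = 8/25
P(Y=3 | obs) = 1/72 / 25/648 = 9/25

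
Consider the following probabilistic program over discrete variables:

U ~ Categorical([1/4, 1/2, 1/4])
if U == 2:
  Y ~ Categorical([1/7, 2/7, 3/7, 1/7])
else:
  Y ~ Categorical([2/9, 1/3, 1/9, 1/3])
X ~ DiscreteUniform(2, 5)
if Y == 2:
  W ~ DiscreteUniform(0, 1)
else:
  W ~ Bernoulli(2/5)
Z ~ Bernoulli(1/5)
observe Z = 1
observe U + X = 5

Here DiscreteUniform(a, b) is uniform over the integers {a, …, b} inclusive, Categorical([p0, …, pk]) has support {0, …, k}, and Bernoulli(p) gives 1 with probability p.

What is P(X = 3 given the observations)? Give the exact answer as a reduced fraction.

Enumerate traces; 24 have nonzero weight after conditioning:
  (U=0, Y=0, X=5, W=0, Z=1) weight 1/600
  (U=0, Y=0, X=5, W=1, Z=1) weight 1/900
  (U=0, Y=1, X=5, W=0, Z=1) weight 1/400
  (U=0, Y=1, X=5, W=1, Z=1) weight 1/600
  (U=0, Y=2, X=5, W=0, Z=1) weight 1/1440
  (U=0, Y=2, X=5, W=1, Z=1) weight 1/1440
  (U=0, Y=3, X=5, W=0, Z=1) weight 1/400
  (U=0, Y=3, X=5, W=1, Z=1) weight 1/600
  (U=1, Y=0, X=4, W=0, Z=1) weight 1/300
  (U=2, Y=0, X=3, W=0, Z=1) weight 3/2800
  … 14 more
Group by X:
  weight(X=3) = 1/80
  weight(X=4) = 1/40
  weight(X=5) = 1/80
Total weight = 1/80 + 1/40 + 1/80 = 1/20
P(X=3 | obs) = 1/80 / 1/20 = 1/4
P(X=4 | obs) = 1/40 / 1/20 = 1/2
P(X=5 | obs) = 1/80 / 1/20 = 1/4

P(X = 3 | obs) = 1/4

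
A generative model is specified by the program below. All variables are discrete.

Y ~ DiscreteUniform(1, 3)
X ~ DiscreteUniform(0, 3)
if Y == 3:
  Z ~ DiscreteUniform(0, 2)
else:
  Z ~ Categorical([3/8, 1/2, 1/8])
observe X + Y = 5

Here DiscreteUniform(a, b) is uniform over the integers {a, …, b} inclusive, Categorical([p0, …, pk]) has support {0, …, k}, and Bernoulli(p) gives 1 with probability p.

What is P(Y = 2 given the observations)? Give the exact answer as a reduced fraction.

P(Y = 2 | obs) = 1/2

Enumerate traces; 6 have nonzero weight after conditioning:
  (Y=2, X=3, Z=0) weight 1/32
  (Y=2, X=3, Z=1) weight 1/24
  (Y=2, X=3, Z=2) weight 1/96
  (Y=3, X=2, Z=0) weight 1/36
  (Y=3, X=2, Z=1) weight 1/36
  (Y=3, X=2, Z=2) weight 1/36
Group by Y:
  weight(Y=2) = 1/12
  weight(Y=3) = 1/12
Total weight = 1/12 + 1/12 = 1/6
P(Y=2 | obs) = 1/12 / 1/6 = 1/2
P(Y=3 | obs) = 1/12 / 1/6 = 1/2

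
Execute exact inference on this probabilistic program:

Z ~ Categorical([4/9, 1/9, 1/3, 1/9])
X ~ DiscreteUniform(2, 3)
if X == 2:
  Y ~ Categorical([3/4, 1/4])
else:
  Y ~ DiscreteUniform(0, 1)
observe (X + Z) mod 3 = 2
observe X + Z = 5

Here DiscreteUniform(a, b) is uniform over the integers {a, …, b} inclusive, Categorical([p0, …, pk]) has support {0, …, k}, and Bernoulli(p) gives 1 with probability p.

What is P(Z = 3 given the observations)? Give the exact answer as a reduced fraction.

Enumerate traces; 4 have nonzero weight after conditioning:
  (Z=2, X=3, Y=0) weight 1/12
  (Z=2, X=3, Y=1) weight 1/12
  (Z=3, X=2, Y=0) weight 1/24
  (Z=3, X=2, Y=1) weight 1/72
Group by Z:
  weight(Z=2) = 1/6
  weight(Z=3) = 1/18
Total weight = 1/6 + 1/18 = 2/9
P(Z=2 | obs) = 1/6 / 2/9 = 3/4
P(Z=3 | obs) = 1/18 / 2/9 = 1/4

P(Z = 3 | obs) = 1/4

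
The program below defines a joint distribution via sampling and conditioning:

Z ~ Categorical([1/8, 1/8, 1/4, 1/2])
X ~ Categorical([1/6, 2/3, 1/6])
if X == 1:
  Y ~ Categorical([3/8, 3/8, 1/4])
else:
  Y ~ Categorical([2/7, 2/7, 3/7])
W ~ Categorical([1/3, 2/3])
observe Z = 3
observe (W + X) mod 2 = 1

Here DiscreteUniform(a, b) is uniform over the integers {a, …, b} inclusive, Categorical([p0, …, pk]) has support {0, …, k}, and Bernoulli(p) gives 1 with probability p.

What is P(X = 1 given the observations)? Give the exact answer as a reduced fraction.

P(X = 1 | obs) = 1/2

Enumerate traces; 9 have nonzero weight after conditioning:
  (Z=3, X=0, Y=0, W=1) weight 1/63
  (Z=3, X=0, Y=1, W=1) weight 1/63
  (Z=3, X=0, Y=2, W=1) weight 1/42
  (Z=3, X=1, Y=0, W=0) weight 1/24
  (Z=3, X=1, Y=1, W=0) weight 1/24
  (Z=3, X=1, Y=2, W=0) weight 1/36
  (Z=3, X=2, Y=0, W=1) weight 1/63
  (Z=3, X=2, Y=1, W=1) weight 1/63
  … 1 more
Group by X:
  weight(X=0) = 1/18
  weight(X=1) = 1/9
  weight(X=2) = 1/18
Total weight = 1/18 + 1/9 + 1/18 = 2/9
P(X=0 | obs) = 1/18 / 2/9 = 1/4
P(X=1 | obs) = 1/9 / 2/9 = 1/2
P(X=2 | obs) = 1/18 / 2/9 = 1/4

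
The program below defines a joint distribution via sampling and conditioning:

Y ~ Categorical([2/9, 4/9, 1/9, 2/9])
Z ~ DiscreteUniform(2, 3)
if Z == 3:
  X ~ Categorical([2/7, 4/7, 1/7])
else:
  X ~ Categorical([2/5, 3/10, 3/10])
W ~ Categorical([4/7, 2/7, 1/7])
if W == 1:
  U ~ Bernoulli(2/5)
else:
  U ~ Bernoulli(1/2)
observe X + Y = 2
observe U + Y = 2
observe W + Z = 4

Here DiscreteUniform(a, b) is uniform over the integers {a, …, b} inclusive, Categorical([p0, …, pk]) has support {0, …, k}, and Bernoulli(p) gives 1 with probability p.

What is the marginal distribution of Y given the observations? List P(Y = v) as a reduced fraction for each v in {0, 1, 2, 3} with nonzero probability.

Enumerate traces; 4 have nonzero weight after conditioning:
  (Y=1, Z=2, X=1, W=2, U=1) weight 1/210
  (Y=1, Z=3, X=1, W=1, U=1) weight 32/2205
  (Y=2, Z=2, X=0, W=2, U=0) weight 1/630
  (Y=2, Z=3, X=0, W=1, U=0) weight 2/735
Group by Y:
  weight(Y=1) = 17/882
  weight(Y=2) = 19/4410
Total weight = 17/882 + 19/4410 = 52/2205
P(Y=1 | obs) = 17/882 / 52/2205 = 85/104
P(Y=2 | obs) = 19/4410 / 52/2205 = 19/104

P(Y=1) = 85/104, P(Y=2) = 19/104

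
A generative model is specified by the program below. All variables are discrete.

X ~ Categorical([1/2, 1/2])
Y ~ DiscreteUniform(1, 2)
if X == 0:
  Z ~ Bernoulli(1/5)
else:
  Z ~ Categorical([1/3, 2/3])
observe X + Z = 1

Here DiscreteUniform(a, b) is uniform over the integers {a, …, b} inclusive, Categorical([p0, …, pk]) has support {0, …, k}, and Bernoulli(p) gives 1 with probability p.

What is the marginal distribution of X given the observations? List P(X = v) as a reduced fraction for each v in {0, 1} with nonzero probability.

P(X=0) = 3/8, P(X=1) = 5/8

Enumerate traces; 4 have nonzero weight after conditioning:
  (X=0, Y=1, Z=1) weight 1/20
  (X=0, Y=2, Z=1) weight 1/20
  (X=1, Y=1, Z=0) weight 1/12
  (X=1, Y=2, Z=0) weight 1/12
Group by X:
  weight(X=0) = 1/10
  weight(X=1) = 1/6
Total weight = 1/10 + 1/6 = 4/15
P(X=0 | obs) = 1/10 / 4/15 = 3/8
P(X=1 | obs) = 1/6 / 4/15 = 5/8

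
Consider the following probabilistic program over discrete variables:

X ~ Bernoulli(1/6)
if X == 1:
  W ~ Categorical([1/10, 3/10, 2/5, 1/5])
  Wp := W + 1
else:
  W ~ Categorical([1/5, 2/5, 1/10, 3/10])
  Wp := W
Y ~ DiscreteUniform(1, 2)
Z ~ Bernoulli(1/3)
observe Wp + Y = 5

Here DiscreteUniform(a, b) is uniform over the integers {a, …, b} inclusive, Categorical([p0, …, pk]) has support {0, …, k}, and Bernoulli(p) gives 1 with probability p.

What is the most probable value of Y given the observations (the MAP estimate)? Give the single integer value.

Enumerate traces; 6 have nonzero weight after conditioning:
  (X=0, W=3, Y=2, Z=0) weight 1/12
  (X=0, W=3, Y=2, Z=1) weight 1/24
  (X=1, W=2, Y=2, Z=0) weight 1/45
  (X=1, W=2, Y=2, Z=1) weight 1/90
  (X=1, W=3, Y=1, Z=0) weight 1/90
  (X=1, W=3, Y=1, Z=1) weight 1/180
Group by Y:
  weight(Y=1) = 1/60
  weight(Y=2) = 19/120
Total weight = 1/60 + 19/120 = 7/40
P(Y=1 | obs) = 1/60 / 7/40 = 2/21
P(Y=2 | obs) = 19/120 / 7/40 = 19/21
argmax = 2

argmax_v P(Y = v | obs) = 2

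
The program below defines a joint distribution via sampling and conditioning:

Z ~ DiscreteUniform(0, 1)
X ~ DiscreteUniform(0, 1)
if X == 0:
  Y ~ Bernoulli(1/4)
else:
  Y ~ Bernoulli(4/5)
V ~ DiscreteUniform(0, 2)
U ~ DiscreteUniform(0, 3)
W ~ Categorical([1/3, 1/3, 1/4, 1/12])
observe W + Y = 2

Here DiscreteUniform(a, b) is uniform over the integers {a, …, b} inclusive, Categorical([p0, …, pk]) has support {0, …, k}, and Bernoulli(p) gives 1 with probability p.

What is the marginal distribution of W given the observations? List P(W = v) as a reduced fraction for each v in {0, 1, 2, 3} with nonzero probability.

P(W=1) = 28/47, P(W=2) = 19/47

Enumerate traces; 96 have nonzero weight after conditioning:
  (Z=0, X=0, Y=0, V=0, U=0, W=2) weight 1/256
  (Z=0, X=0, Y=0, V=0, U=1, W=2) weight 1/256
  (Z=0, X=0, Y=0, V=0, U=2, W=2) weight 1/256
  (Z=0, X=0, Y=0, V=0, U=3, W=2) weight 1/256
  (Z=0, X=0, Y=0, V=1, U=0, W=2) weight 1/256
  (Z=0, X=0, Y=0, V=1, U=1, W=2) weight 1/256
  (Z=0, X=0, Y=0, V=1, U=2, W=2) weight 1/256
  (Z=0, X=0, Y=0, V=1, U=3, W=2) weight 1/256
  (Z=0, X=0, Y=1, V=0, U=0, W=1) weight 1/576
  … 87 more
Group by W:
  weight(W=1) = 7/40
  weight(W=2) = 19/160
Total weight = 7/40 + 19/160 = 47/160
P(W=1 | obs) = 7/40 / 47/160 = 28/47
P(W=2 | obs) = 19/160 / 47/160 = 19/47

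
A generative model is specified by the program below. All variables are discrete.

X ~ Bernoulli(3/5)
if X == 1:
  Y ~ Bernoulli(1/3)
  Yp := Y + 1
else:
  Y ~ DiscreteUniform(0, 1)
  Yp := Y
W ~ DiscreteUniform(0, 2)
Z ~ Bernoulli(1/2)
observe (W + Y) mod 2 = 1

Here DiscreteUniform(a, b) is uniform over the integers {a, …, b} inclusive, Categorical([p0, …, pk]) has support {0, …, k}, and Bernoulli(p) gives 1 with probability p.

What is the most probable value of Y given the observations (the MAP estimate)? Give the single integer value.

argmax_v P(Y = v | obs) = 1

Enumerate traces; 12 have nonzero weight after conditioning:
  (X=0, Y=0, W=1, Z=0) weight 1/30
  (X=0, Y=0, W=1, Z=1) weight 1/30
  (X=0, Y=1, W=0, Z=0) weight 1/30
  (X=0, Y=1, W=0, Z=1) weight 1/30
  (X=0, Y=1, W=2, Z=0) weight 1/30
  (X=0, Y=1, W=2, Z=1) weight 1/30
  (X=1, Y=0, W=1, Z=0) weight 1/15
  (X=1, Y=0, W=1, Z=1) weight 1/15
  … 4 more
Group by Y:
  weight(Y=0) = 1/5
  weight(Y=1) = 4/15
Total weight = 1/5 + 4/15 = 7/15
P(Y=0 | obs) = 1/5 / 7/15 = 3/7
P(Y=1 | obs) = 4/15 / 7/15 = 4/7
argmax = 1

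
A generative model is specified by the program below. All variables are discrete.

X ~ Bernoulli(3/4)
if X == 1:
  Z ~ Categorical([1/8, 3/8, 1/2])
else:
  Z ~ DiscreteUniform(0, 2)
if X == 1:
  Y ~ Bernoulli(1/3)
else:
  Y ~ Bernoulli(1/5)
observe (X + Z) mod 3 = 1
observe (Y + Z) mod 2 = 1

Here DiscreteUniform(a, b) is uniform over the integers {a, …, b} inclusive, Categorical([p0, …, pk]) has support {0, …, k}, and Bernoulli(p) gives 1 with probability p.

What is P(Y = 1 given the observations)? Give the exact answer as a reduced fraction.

P(Y = 1 | obs) = 15/47

Enumerate traces; 2 have nonzero weight after conditioning:
  (X=0, Z=1, Y=0) weight 1/15
  (X=1, Z=0, Y=1) weight 1/32
Group by Y:
  weight(Y=0) = 1/15
  weight(Y=1) = 1/32
Total weight = 1/15 + 1/32 = 47/480
P(Y=0 | obs) = 1/15 / 47/480 = 32/47
P(Y=1 | obs) = 1/32 / 47/480 = 15/47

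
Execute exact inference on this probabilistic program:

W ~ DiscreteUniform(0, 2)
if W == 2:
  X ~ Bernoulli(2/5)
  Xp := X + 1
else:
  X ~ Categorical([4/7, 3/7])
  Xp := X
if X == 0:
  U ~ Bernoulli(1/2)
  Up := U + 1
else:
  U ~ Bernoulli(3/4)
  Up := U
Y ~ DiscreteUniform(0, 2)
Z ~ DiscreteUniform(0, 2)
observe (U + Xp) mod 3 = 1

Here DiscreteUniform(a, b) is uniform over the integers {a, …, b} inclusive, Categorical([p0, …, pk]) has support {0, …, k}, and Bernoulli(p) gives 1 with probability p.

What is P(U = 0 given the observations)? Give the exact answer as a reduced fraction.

P(U = 0 | obs) = 9/19

Enumerate traces; 45 have nonzero weight after conditioning:
  (W=0, X=0, U=1, Y=0, Z=0) weight 2/189
  (W=0, X=0, U=1, Y=0, Z=1) weight 2/189
  (W=0, X=0, U=1, Y=0, Z=2) weight 2/189
  (W=0, X=0, U=1, Y=1, Z=0) weight 2/189
  (W=0, X=0, U=1, Y=1, Z=1) weight 2/189
  (W=0, X=0, U=1, Y=1, Z=2) weight 2/189
  (W=0, X=0, U=1, Y=2, Z=0) weight 2/189
  (W=0, X=0, U=1, Y=2, Z=1) weight 2/189
  (W=0, X=1, U=0, Y=0, Z=0) weight 1/252
  … 36 more
Group by U:
  weight(U=0) = 6/35
  weight(U=1) = 4/21
Total weight = 6/35 + 4/21 = 38/105
P(U=0 | obs) = 6/35 / 38/105 = 9/19
P(U=1 | obs) = 4/21 / 38/105 = 10/19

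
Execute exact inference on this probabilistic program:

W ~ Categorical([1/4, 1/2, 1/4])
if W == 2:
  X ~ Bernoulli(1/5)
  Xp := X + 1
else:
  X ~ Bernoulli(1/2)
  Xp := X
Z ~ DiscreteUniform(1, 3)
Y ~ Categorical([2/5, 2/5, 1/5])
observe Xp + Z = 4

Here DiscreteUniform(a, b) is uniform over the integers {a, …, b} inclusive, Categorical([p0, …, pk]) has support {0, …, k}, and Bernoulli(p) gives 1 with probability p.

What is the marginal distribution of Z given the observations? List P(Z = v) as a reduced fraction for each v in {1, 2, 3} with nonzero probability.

P(Z=2) = 2/25, P(Z=3) = 23/25

Enumerate traces; 12 have nonzero weight after conditioning:
  (W=0, X=1, Z=3, Y=0) weight 1/60
  (W=0, X=1, Z=3, Y=1) weight 1/60
  (W=0, X=1, Z=3, Y=2) weight 1/120
  (W=1, X=1, Z=3, Y=0) weight 1/30
  (W=1, X=1, Z=3, Y=1) weight 1/30
  (W=1, X=1, Z=3, Y=2) weight 1/60
  (W=2, X=0, Z=3, Y=0) weight 2/75
  (W=2, X=0, Z=3, Y=1) weight 2/75
  (W=2, X=1, Z=2, Y=0) weight 1/150
  … 3 more
Group by Z:
  weight(Z=2) = 1/60
  weight(Z=3) = 23/120
Total weight = 1/60 + 23/120 = 5/24
P(Z=2 | obs) = 1/60 / 5/24 = 2/25
P(Z=3 | obs) = 23/120 / 5/24 = 23/25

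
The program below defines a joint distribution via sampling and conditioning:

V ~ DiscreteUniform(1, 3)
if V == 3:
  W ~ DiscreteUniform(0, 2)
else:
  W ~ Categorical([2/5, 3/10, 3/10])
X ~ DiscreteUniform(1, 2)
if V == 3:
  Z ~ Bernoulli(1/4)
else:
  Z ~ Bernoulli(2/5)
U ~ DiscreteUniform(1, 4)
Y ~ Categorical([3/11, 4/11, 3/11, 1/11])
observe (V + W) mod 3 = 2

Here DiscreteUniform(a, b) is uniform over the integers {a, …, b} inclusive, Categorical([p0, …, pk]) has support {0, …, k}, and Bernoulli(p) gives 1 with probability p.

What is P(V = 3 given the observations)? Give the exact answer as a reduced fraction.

Enumerate traces; 192 have nonzero weight after conditioning:
  (V=1, W=1, X=1, Z=0, U=1, Y=0) weight 9/4400
  (V=1, W=1, X=1, Z=0, U=1, Y=1) weight 3/1100
  (V=1, W=1, X=1, Z=0, U=1, Y=2) weight 9/4400
  (V=1, W=1, X=1, Z=0, U=1, Y=3) weight 3/4400
  (V=1, W=1, X=1, Z=0, U=2, Y=0) weight 9/4400
  (V=1, W=1, X=1, Z=0, U=2, Y=1) weight 3/1100
  (V=1, W=1, X=1, Z=0, U=2, Y=2) weight 9/4400
  (V=1, W=1, X=1, Z=0, U=2, Y=3) weight 3/4400
  (V=2, W=0, X=1, Z=0, U=1, Y=0) weight 3/1100
  (V=3, W=2, X=1, Z=0, U=1, Y=0) weight 1/352
  … 182 more
Group by V:
  weight(V=1) = 1/10
  weight(V=2) = 2/15
  weight(V=3) = 1/9
Total weight = 1/10 + 2/15 + 1/9 = 31/90
P(V=1 | obs) = 1/10 / 31/90 = 9/31
P(V=2 | obs) = 2/15 / 31/90 = 12/31
P(V=3 | obs) = 1/9 / 31/90 = 10/31

P(V = 3 | obs) = 10/31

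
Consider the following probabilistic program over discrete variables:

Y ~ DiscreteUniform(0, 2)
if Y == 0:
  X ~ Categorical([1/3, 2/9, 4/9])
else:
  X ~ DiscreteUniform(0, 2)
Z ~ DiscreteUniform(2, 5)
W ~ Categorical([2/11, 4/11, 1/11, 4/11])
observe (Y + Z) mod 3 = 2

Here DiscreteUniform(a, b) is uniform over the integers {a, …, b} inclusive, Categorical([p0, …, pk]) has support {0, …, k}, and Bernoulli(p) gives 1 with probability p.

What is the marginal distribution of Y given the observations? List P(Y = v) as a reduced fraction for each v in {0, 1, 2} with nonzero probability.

Enumerate traces; 48 have nonzero weight after conditioning:
  (Y=0, X=0, Z=2, W=0) weight 1/198
  (Y=0, X=0, Z=2, W=1) weight 1/99
  (Y=0, X=0, Z=2, W=2) weight 1/396
  (Y=0, X=0, Z=2, W=3) weight 1/99
  (Y=0, X=0, Z=5, W=0) weight 1/198
  (Y=0, X=0, Z=5, W=1) weight 1/99
  (Y=0, X=0, Z=5, W=2) weight 1/396
  (Y=0, X=0, Z=5, W=3) weight 1/99
  (Y=1, X=0, Z=4, W=0) weight 1/198
  (Y=2, X=0, Z=3, W=0) weight 1/198
  … 38 more
Group by Y:
  weight(Y=0) = 1/6
  weight(Y=1) = 1/12
  weight(Y=2) = 1/12
Total weight = 1/6 + 1/12 + 1/12 = 1/3
P(Y=0 | obs) = 1/6 / 1/3 = 1/2
P(Y=1 | obs) = 1/12 / 1/3 = 1/4
P(Y=2 | obs) = 1/12 / 1/3 = 1/4

P(Y=0) = 1/2, P(Y=1) = 1/4, P(Y=2) = 1/4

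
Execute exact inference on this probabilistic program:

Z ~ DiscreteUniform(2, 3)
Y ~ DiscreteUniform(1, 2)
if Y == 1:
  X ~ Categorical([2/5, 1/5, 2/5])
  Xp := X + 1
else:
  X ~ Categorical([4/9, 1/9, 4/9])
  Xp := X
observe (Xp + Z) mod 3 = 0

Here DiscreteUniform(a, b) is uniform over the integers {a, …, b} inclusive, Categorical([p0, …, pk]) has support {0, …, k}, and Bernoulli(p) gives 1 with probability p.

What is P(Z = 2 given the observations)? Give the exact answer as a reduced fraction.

Enumerate traces; 4 have nonzero weight after conditioning:
  (Z=2, Y=1, X=0) weight 1/10
  (Z=2, Y=2, X=1) weight 1/36
  (Z=3, Y=1, X=2) weight 1/10
  (Z=3, Y=2, X=0) weight 1/9
Group by Z:
  weight(Z=2) = 23/180
  weight(Z=3) = 19/90
Total weight = 23/180 + 19/90 = 61/180
P(Z=2 | obs) = 23/180 / 61/180 = 23/61
P(Z=3 | obs) = 19/90 / 61/180 = 38/61

P(Z = 2 | obs) = 23/61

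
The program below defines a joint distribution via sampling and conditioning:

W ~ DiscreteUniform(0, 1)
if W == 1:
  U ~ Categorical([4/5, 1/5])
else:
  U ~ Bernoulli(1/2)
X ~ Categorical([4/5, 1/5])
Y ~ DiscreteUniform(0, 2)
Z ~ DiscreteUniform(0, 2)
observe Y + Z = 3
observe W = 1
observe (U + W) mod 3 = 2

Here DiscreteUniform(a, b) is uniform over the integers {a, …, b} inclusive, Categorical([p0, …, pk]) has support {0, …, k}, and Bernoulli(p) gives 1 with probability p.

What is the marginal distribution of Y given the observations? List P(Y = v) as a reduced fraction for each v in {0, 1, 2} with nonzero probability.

Enumerate traces; 4 have nonzero weight after conditioning:
  (W=1, U=1, X=0, Y=1, Z=2) weight 2/225
  (W=1, U=1, X=0, Y=2, Z=1) weight 2/225
  (W=1, U=1, X=1, Y=1, Z=2) weight 1/450
  (W=1, U=1, X=1, Y=2, Z=1) weight 1/450
Group by Y:
  weight(Y=1) = 1/90
  weight(Y=2) = 1/90
Total weight = 1/90 + 1/90 = 1/45
P(Y=1 | obs) = 1/90 / 1/45 = 1/2
P(Y=2 | obs) = 1/90 / 1/45 = 1/2

P(Y=1) = 1/2, P(Y=2) = 1/2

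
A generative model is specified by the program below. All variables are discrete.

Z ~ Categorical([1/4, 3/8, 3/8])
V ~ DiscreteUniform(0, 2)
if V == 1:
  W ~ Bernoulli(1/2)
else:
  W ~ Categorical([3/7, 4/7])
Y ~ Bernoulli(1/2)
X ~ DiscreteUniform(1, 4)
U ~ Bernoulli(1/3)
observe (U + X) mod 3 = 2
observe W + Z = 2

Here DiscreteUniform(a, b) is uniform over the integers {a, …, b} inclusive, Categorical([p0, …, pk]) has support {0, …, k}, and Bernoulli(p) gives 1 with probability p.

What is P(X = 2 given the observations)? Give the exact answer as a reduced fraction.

Enumerate traces; 36 have nonzero weight after conditioning:
  (Z=1, V=0, W=1, Y=0, X=1, U=1) weight 1/336
  (Z=1, V=0, W=1, Y=0, X=2, U=0) weight 1/168
  (Z=1, V=0, W=1, Y=0, X=4, U=1) weight 1/336
  (Z=1, V=0, W=1, Y=1, X=1, U=1) weight 1/336
  (Z=1, V=0, W=1, Y=1, X=2, U=0) weight 1/168
  (Z=1, V=0, W=1, Y=1, X=4, U=1) weight 1/336
  (Z=1, V=1, W=1, Y=0, X=1, U=1) weight 1/384
  (Z=1, V=1, W=1, Y=0, X=2, U=0) weight 1/192
  … 28 more
Group by X:
  weight(X=1) = 1/32
  weight(X=2) = 1/16
  weight(X=4) = 1/32
Total weight = 1/32 + 1/16 + 1/32 = 1/8
P(X=1 | obs) = 1/32 / 1/8 = 1/4
P(X=2 | obs) = 1/16 / 1/8 = 1/2
P(X=4 | obs) = 1/32 / 1/8 = 1/4

P(X = 2 | obs) = 1/2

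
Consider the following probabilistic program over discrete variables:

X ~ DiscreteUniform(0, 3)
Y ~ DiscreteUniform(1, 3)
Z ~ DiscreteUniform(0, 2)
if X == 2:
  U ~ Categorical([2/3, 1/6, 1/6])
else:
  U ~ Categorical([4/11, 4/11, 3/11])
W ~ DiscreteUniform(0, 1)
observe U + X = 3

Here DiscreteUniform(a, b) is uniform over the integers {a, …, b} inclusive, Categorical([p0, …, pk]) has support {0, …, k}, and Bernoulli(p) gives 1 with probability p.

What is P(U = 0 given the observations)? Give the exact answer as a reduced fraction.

Enumerate traces; 54 have nonzero weight after conditioning:
  (X=1, Y=1, Z=0, U=2, W=0) weight 1/264
  (X=1, Y=1, Z=0, U=2, W=1) weight 1/264
  (X=1, Y=1, Z=1, U=2, W=0) weight 1/264
  (X=1, Y=1, Z=1, U=2, W=1) weight 1/264
  (X=1, Y=1, Z=2, U=2, W=0) weight 1/264
  (X=1, Y=1, Z=2, U=2, W=1) weight 1/264
  (X=1, Y=2, Z=0, U=2, W=0) weight 1/264
  (X=1, Y=2, Z=0, U=2, W=1) weight 1/264
  (X=2, Y=1, Z=0, U=1, W=0) weight 1/432
  (X=3, Y=1, Z=0, U=0, W=0) weight 1/198
  … 44 more
Group by U:
  weight(U=0) = 1/11
  weight(U=1) = 1/24
  weight(U=2) = 3/44
Total weight = 1/11 + 1/24 + 3/44 = 53/264
P(U=0 | obs) = 1/11 / 53/264 = 24/53
P(U=1 | obs) = 1/24 / 53/264 = 11/53
P(U=2 | obs) = 3/44 / 53/264 = 18/53

P(U = 0 | obs) = 24/53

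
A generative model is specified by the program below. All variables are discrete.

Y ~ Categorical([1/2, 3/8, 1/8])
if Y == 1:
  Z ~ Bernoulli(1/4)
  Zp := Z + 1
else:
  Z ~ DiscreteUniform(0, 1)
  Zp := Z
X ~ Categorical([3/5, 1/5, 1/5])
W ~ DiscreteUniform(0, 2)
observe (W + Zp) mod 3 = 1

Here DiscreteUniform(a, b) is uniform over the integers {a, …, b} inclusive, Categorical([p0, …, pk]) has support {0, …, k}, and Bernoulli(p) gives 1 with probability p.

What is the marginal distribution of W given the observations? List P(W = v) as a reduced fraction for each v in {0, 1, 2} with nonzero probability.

Enumerate traces; 18 have nonzero weight after conditioning:
  (Y=0, Z=0, X=0, W=1) weight 1/20
  (Y=0, Z=0, X=1, W=1) weight 1/60
  (Y=0, Z=0, X=2, W=1) weight 1/60
  (Y=0, Z=1, X=0, W=0) weight 1/20
  (Y=0, Z=1, X=1, W=0) weight 1/60
  (Y=0, Z=1, X=2, W=0) weight 1/60
  (Y=1, Z=0, X=0, W=0) weight 9/160
  (Y=1, Z=0, X=1, W=0) weight 3/160
  (Y=1, Z=1, X=0, W=2) weight 3/160
  … 9 more
Group by W:
  weight(W=0) = 19/96
  weight(W=1) = 5/48
  weight(W=2) = 1/32
Total weight = 19/96 + 5/48 + 1/32 = 1/3
P(W=0 | obs) = 19/96 / 1/3 = 19/32
P(W=1 | obs) = 5/48 / 1/3 = 5/16
P(W=2 | obs) = 1/32 / 1/3 = 3/32

P(W=0) = 19/32, P(W=1) = 5/16, P(W=2) = 3/32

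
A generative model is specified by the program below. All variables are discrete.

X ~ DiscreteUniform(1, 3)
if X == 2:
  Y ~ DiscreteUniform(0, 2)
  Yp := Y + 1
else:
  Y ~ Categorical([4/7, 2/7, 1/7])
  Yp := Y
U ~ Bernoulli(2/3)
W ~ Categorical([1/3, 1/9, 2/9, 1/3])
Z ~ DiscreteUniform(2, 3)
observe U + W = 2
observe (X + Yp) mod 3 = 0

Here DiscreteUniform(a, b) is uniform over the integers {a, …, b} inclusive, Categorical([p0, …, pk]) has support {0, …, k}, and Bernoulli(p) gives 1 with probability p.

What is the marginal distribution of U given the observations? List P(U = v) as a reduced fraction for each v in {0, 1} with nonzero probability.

P(U=0) = 1/2, P(U=1) = 1/2

Enumerate traces; 12 have nonzero weight after conditioning:
  (X=1, Y=2, U=0, W=2, Z=2) weight 1/567
  (X=1, Y=2, U=0, W=2, Z=3) weight 1/567
  (X=1, Y=2, U=1, W=1, Z=2) weight 1/567
  (X=1, Y=2, U=1, W=1, Z=3) weight 1/567
  (X=2, Y=0, U=0, W=2, Z=2) weight 1/243
  (X=2, Y=0, U=0, W=2, Z=3) weight 1/243
  (X=2, Y=0, U=1, W=1, Z=2) weight 1/243
  (X=2, Y=0, U=1, W=1, Z=3) weight 1/243
  … 4 more
Group by U:
  weight(U=0) = 44/1701
  weight(U=1) = 44/1701
Total weight = 44/1701 + 44/1701 = 88/1701
P(U=0 | obs) = 44/1701 / 88/1701 = 1/2
P(U=1 | obs) = 44/1701 / 88/1701 = 1/2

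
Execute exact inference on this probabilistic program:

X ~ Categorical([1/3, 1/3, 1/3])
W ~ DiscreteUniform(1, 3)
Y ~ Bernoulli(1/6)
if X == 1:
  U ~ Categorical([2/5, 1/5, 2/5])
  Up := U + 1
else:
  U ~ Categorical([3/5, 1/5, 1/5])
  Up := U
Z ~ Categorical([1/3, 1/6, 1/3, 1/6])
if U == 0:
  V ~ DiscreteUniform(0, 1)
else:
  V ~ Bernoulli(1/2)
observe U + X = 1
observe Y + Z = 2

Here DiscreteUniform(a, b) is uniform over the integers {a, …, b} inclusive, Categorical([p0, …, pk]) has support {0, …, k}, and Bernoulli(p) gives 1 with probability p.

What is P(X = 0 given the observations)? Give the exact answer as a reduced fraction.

Enumerate traces; 24 have nonzero weight after conditioning:
  (X=0, W=1, Y=0, U=1, Z=2, V=0) weight 1/324
  (X=0, W=1, Y=0, U=1, Z=2, V=1) weight 1/324
  (X=0, W=1, Y=1, U=1, Z=1, V=0) weight 1/3240
  (X=0, W=1, Y=1, U=1, Z=1, V=1) weight 1/3240
  (X=0, W=2, Y=0, U=1, Z=2, V=0) weight 1/324
  (X=0, W=2, Y=0, U=1, Z=2, V=1) weight 1/324
  (X=0, W=2, Y=1, U=1, Z=1, V=0) weight 1/3240
  (X=0, W=2, Y=1, U=1, Z=1, V=1) weight 1/3240
  (X=1, W=1, Y=0, U=0, Z=2, V=0) weight 1/162
  … 15 more
Group by X:
  weight(X=0) = 11/540
  weight(X=1) = 11/270
Total weight = 11/540 + 11/270 = 11/180
P(X=0 | obs) = 11/540 / 11/180 = 1/3
P(X=1 | obs) = 11/270 / 11/180 = 2/3

P(X = 0 | obs) = 1/3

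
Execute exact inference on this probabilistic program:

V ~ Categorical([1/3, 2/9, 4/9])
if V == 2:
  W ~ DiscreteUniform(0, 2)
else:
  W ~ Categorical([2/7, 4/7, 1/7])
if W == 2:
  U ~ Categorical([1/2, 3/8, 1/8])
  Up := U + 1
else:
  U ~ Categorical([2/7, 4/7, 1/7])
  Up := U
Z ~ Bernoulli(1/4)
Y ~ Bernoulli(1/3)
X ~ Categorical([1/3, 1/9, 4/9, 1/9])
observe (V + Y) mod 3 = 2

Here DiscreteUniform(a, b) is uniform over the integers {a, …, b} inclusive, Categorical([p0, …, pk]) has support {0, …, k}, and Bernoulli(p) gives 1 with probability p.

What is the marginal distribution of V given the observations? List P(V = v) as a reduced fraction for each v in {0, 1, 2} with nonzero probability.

Enumerate traces; 144 have nonzero weight after conditioning:
  (V=1, W=0, U=0, Z=0, Y=1, X=0) weight 2/1323
  (V=1, W=0, U=0, Z=0, Y=1, X=1) weight 2/3969
  (V=1, W=0, U=0, Z=0, Y=1, X=2) weight 8/3969
  (V=1, W=0, U=0, Z=0, Y=1, X=3) weight 2/3969
  (V=1, W=0, U=0, Z=1, Y=1, X=0) weight 2/3969
  (V=1, W=0, U=0, Z=1, Y=1, X=1) weight 2/11907
  (V=1, W=0, U=0, Z=1, Y=1, X=2) weight 8/11907
  (V=1, W=0, U=0, Z=1, Y=1, X=3) weight 2/11907
  (V=2, W=0, U=0, Z=0, Y=0, X=0) weight 4/567
  … 135 more
Group by V:
  weight(V=1) = 2/27
  weight(V=2) = 8/27
Total weight = 2/27 + 8/27 = 10/27
P(V=1 | obs) = 2/27 / 10/27 = 1/5
P(V=2 | obs) = 8/27 / 10/27 = 4/5

P(V=1) = 1/5, P(V=2) = 4/5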